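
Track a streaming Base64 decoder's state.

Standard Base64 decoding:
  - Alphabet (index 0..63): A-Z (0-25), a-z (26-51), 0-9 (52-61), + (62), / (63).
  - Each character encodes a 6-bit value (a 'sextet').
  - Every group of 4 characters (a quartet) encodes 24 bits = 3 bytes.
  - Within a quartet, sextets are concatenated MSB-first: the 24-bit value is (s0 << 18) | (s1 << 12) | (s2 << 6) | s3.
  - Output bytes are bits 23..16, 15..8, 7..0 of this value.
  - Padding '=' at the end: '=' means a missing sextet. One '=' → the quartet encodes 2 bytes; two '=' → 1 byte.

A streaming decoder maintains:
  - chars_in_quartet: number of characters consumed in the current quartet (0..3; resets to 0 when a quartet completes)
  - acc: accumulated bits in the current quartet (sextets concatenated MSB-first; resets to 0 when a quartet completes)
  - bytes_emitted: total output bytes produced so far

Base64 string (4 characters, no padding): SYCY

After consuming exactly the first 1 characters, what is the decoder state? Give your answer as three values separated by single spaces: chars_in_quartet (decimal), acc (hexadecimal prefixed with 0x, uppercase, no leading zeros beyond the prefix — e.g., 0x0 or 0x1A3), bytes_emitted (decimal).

After char 0 ('S'=18): chars_in_quartet=1 acc=0x12 bytes_emitted=0

Answer: 1 0x12 0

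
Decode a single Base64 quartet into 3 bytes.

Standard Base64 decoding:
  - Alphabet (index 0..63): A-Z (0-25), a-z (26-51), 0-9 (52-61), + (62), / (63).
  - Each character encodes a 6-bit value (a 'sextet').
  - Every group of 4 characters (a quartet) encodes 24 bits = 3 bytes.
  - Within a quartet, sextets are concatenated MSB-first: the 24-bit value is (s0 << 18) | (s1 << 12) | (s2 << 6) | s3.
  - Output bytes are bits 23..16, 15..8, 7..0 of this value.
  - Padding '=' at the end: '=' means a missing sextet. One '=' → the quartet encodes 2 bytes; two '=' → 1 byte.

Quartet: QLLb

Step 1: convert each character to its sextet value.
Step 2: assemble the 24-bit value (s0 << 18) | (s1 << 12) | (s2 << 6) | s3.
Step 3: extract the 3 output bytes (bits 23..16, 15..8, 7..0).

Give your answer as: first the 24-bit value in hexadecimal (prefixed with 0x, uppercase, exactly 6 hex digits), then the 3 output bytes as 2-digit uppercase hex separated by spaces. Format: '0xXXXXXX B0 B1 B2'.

Sextets: Q=16, L=11, L=11, b=27
24-bit: (16<<18) | (11<<12) | (11<<6) | 27
      = 0x400000 | 0x00B000 | 0x0002C0 | 0x00001B
      = 0x40B2DB
Bytes: (v>>16)&0xFF=40, (v>>8)&0xFF=B2, v&0xFF=DB

Answer: 0x40B2DB 40 B2 DB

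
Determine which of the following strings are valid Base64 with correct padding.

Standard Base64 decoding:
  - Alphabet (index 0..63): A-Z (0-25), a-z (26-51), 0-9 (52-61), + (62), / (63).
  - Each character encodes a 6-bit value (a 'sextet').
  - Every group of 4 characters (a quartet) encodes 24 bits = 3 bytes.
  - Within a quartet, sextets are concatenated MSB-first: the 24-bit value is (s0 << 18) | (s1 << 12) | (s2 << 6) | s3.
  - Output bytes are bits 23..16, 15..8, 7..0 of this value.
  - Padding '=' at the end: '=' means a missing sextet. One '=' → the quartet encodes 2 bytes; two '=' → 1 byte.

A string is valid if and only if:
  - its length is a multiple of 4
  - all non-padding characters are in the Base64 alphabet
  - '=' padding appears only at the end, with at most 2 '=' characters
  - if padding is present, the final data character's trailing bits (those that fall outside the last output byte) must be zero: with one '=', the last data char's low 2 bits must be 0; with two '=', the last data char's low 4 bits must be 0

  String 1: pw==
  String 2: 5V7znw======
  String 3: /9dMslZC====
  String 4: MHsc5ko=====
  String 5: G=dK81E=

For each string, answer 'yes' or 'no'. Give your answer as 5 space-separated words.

Answer: yes no no no no

Derivation:
String 1: 'pw==' → valid
String 2: '5V7znw======' → invalid (6 pad chars (max 2))
String 3: '/9dMslZC====' → invalid (4 pad chars (max 2))
String 4: 'MHsc5ko=====' → invalid (5 pad chars (max 2))
String 5: 'G=dK81E=' → invalid (bad char(s): ['=']; '=' in middle)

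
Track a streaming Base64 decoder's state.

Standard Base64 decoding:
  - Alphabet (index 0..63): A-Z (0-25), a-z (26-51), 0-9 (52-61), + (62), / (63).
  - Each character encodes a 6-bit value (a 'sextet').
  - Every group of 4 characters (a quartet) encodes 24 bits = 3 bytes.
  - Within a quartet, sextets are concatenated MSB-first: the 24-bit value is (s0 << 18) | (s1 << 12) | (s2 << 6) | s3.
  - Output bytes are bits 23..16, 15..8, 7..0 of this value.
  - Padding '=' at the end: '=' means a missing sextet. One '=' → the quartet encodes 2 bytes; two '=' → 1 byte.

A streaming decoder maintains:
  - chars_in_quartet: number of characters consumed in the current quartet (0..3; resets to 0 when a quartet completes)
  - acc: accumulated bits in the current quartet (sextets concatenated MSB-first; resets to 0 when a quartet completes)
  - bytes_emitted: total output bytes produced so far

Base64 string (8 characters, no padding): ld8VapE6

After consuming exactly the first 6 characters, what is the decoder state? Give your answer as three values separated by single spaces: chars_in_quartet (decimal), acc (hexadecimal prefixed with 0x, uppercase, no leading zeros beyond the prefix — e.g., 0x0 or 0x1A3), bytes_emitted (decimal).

Answer: 2 0x6A9 3

Derivation:
After char 0 ('l'=37): chars_in_quartet=1 acc=0x25 bytes_emitted=0
After char 1 ('d'=29): chars_in_quartet=2 acc=0x95D bytes_emitted=0
After char 2 ('8'=60): chars_in_quartet=3 acc=0x2577C bytes_emitted=0
After char 3 ('V'=21): chars_in_quartet=4 acc=0x95DF15 -> emit 95 DF 15, reset; bytes_emitted=3
After char 4 ('a'=26): chars_in_quartet=1 acc=0x1A bytes_emitted=3
After char 5 ('p'=41): chars_in_quartet=2 acc=0x6A9 bytes_emitted=3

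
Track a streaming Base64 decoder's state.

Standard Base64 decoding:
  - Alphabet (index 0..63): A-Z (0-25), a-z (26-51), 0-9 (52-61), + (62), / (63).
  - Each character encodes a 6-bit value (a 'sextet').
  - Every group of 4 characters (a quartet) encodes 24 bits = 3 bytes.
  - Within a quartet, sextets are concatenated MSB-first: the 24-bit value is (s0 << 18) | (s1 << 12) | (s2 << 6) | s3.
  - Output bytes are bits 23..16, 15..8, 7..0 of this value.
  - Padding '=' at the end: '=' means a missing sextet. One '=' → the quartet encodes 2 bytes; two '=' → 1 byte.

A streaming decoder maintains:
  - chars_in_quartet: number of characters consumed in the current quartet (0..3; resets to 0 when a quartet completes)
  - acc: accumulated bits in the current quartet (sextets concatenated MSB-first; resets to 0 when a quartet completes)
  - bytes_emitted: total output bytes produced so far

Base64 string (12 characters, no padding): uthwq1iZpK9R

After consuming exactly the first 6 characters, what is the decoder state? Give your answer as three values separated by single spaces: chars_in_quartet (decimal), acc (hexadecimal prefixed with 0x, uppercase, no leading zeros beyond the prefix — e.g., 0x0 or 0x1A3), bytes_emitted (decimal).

After char 0 ('u'=46): chars_in_quartet=1 acc=0x2E bytes_emitted=0
After char 1 ('t'=45): chars_in_quartet=2 acc=0xBAD bytes_emitted=0
After char 2 ('h'=33): chars_in_quartet=3 acc=0x2EB61 bytes_emitted=0
After char 3 ('w'=48): chars_in_quartet=4 acc=0xBAD870 -> emit BA D8 70, reset; bytes_emitted=3
After char 4 ('q'=42): chars_in_quartet=1 acc=0x2A bytes_emitted=3
After char 5 ('1'=53): chars_in_quartet=2 acc=0xAB5 bytes_emitted=3

Answer: 2 0xAB5 3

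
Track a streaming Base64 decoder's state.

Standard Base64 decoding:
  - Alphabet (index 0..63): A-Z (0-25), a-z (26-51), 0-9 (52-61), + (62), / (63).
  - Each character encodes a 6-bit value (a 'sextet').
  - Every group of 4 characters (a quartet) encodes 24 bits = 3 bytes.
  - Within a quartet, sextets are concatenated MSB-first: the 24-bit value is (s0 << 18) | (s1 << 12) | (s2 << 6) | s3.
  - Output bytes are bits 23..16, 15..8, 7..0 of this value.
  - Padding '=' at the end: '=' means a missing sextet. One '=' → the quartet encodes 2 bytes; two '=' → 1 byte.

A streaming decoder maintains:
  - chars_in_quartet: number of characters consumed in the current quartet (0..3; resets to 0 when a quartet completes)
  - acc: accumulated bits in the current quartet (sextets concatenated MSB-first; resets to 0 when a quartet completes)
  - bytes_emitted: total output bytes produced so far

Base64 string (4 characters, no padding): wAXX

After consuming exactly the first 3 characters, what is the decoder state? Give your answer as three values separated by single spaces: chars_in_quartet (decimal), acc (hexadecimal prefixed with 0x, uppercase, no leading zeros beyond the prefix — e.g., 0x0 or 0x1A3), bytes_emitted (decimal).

After char 0 ('w'=48): chars_in_quartet=1 acc=0x30 bytes_emitted=0
After char 1 ('A'=0): chars_in_quartet=2 acc=0xC00 bytes_emitted=0
After char 2 ('X'=23): chars_in_quartet=3 acc=0x30017 bytes_emitted=0

Answer: 3 0x30017 0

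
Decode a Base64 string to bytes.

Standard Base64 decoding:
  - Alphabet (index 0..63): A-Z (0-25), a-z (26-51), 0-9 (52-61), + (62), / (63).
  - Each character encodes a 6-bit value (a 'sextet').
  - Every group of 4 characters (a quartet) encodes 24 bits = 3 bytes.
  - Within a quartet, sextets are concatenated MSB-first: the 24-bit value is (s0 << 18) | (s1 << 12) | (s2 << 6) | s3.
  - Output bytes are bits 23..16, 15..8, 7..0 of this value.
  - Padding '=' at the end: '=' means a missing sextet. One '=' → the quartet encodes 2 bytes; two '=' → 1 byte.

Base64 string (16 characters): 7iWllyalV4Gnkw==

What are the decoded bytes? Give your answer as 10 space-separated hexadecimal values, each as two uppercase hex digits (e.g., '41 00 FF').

After char 0 ('7'=59): chars_in_quartet=1 acc=0x3B bytes_emitted=0
After char 1 ('i'=34): chars_in_quartet=2 acc=0xEE2 bytes_emitted=0
After char 2 ('W'=22): chars_in_quartet=3 acc=0x3B896 bytes_emitted=0
After char 3 ('l'=37): chars_in_quartet=4 acc=0xEE25A5 -> emit EE 25 A5, reset; bytes_emitted=3
After char 4 ('l'=37): chars_in_quartet=1 acc=0x25 bytes_emitted=3
After char 5 ('y'=50): chars_in_quartet=2 acc=0x972 bytes_emitted=3
After char 6 ('a'=26): chars_in_quartet=3 acc=0x25C9A bytes_emitted=3
After char 7 ('l'=37): chars_in_quartet=4 acc=0x9726A5 -> emit 97 26 A5, reset; bytes_emitted=6
After char 8 ('V'=21): chars_in_quartet=1 acc=0x15 bytes_emitted=6
After char 9 ('4'=56): chars_in_quartet=2 acc=0x578 bytes_emitted=6
After char 10 ('G'=6): chars_in_quartet=3 acc=0x15E06 bytes_emitted=6
After char 11 ('n'=39): chars_in_quartet=4 acc=0x5781A7 -> emit 57 81 A7, reset; bytes_emitted=9
After char 12 ('k'=36): chars_in_quartet=1 acc=0x24 bytes_emitted=9
After char 13 ('w'=48): chars_in_quartet=2 acc=0x930 bytes_emitted=9
Padding '==': partial quartet acc=0x930 -> emit 93; bytes_emitted=10

Answer: EE 25 A5 97 26 A5 57 81 A7 93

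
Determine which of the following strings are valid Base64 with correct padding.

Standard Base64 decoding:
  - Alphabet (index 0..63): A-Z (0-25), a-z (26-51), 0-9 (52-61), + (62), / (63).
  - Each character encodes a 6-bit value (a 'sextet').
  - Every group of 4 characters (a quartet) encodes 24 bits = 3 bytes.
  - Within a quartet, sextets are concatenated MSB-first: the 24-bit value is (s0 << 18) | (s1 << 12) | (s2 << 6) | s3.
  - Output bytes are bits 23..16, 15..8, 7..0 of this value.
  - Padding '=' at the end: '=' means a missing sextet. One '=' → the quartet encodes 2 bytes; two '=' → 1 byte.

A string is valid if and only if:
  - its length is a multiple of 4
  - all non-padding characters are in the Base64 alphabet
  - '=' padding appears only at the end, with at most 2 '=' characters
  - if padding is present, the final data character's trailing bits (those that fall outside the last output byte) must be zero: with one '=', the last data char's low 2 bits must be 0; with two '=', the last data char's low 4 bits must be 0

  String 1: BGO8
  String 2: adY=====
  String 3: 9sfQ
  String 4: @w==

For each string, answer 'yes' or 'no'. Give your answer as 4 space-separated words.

String 1: 'BGO8' → valid
String 2: 'adY=====' → invalid (5 pad chars (max 2))
String 3: '9sfQ' → valid
String 4: '@w==' → invalid (bad char(s): ['@'])

Answer: yes no yes no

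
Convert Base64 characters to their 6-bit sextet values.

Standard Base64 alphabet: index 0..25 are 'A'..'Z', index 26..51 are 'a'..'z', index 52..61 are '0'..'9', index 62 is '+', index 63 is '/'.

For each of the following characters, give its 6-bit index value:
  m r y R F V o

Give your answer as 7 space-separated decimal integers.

Answer: 38 43 50 17 5 21 40

Derivation:
'm': a..z range, 26 + ord('m') − ord('a') = 38
'r': a..z range, 26 + ord('r') − ord('a') = 43
'y': a..z range, 26 + ord('y') − ord('a') = 50
'R': A..Z range, ord('R') − ord('A') = 17
'F': A..Z range, ord('F') − ord('A') = 5
'V': A..Z range, ord('V') − ord('A') = 21
'o': a..z range, 26 + ord('o') − ord('a') = 40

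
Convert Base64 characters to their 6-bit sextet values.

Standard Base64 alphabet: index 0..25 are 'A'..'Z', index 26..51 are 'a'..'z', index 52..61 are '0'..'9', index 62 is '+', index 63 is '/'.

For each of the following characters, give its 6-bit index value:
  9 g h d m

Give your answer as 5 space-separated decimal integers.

'9': 0..9 range, 52 + ord('9') − ord('0') = 61
'g': a..z range, 26 + ord('g') − ord('a') = 32
'h': a..z range, 26 + ord('h') − ord('a') = 33
'd': a..z range, 26 + ord('d') − ord('a') = 29
'm': a..z range, 26 + ord('m') − ord('a') = 38

Answer: 61 32 33 29 38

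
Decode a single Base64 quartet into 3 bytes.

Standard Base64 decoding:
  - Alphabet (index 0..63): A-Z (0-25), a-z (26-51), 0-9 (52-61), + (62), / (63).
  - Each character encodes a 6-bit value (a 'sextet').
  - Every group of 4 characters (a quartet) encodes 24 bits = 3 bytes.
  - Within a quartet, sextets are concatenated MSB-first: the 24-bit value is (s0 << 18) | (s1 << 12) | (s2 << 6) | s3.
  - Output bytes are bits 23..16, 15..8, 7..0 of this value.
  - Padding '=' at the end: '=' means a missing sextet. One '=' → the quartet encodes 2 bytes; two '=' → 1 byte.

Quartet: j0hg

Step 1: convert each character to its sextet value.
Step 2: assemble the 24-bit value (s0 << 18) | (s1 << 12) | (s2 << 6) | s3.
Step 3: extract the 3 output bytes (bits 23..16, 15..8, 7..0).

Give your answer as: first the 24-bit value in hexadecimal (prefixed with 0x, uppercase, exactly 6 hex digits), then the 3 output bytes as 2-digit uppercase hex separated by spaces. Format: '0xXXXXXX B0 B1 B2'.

Sextets: j=35, 0=52, h=33, g=32
24-bit: (35<<18) | (52<<12) | (33<<6) | 32
      = 0x8C0000 | 0x034000 | 0x000840 | 0x000020
      = 0x8F4860
Bytes: (v>>16)&0xFF=8F, (v>>8)&0xFF=48, v&0xFF=60

Answer: 0x8F4860 8F 48 60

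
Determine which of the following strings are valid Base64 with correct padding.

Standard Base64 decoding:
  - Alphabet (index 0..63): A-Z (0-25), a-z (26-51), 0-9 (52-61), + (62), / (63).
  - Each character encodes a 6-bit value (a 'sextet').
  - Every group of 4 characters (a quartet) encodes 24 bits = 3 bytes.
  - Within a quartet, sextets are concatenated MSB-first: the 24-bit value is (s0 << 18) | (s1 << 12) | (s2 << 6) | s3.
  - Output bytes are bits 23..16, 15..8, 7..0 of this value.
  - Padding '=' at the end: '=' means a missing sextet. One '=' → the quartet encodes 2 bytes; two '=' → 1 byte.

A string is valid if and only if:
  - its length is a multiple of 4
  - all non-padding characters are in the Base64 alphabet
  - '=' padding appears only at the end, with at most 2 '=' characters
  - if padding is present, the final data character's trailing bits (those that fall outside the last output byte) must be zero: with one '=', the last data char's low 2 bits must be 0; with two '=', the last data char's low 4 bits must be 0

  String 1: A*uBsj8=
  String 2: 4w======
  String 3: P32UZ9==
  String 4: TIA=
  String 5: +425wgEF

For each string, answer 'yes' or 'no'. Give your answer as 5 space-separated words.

Answer: no no no yes yes

Derivation:
String 1: 'A*uBsj8=' → invalid (bad char(s): ['*'])
String 2: '4w======' → invalid (6 pad chars (max 2))
String 3: 'P32UZ9==' → invalid (bad trailing bits)
String 4: 'TIA=' → valid
String 5: '+425wgEF' → valid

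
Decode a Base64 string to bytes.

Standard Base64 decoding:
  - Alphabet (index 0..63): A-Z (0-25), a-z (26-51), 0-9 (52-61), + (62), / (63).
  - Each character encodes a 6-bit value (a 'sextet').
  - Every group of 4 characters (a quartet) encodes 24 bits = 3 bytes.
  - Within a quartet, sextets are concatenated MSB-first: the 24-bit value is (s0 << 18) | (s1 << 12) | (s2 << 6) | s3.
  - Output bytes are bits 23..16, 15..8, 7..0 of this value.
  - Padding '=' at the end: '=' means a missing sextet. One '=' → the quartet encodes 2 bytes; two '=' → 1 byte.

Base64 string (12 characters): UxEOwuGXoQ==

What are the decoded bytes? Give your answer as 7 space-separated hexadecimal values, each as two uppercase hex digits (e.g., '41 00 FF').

After char 0 ('U'=20): chars_in_quartet=1 acc=0x14 bytes_emitted=0
After char 1 ('x'=49): chars_in_quartet=2 acc=0x531 bytes_emitted=0
After char 2 ('E'=4): chars_in_quartet=3 acc=0x14C44 bytes_emitted=0
After char 3 ('O'=14): chars_in_quartet=4 acc=0x53110E -> emit 53 11 0E, reset; bytes_emitted=3
After char 4 ('w'=48): chars_in_quartet=1 acc=0x30 bytes_emitted=3
After char 5 ('u'=46): chars_in_quartet=2 acc=0xC2E bytes_emitted=3
After char 6 ('G'=6): chars_in_quartet=3 acc=0x30B86 bytes_emitted=3
After char 7 ('X'=23): chars_in_quartet=4 acc=0xC2E197 -> emit C2 E1 97, reset; bytes_emitted=6
After char 8 ('o'=40): chars_in_quartet=1 acc=0x28 bytes_emitted=6
After char 9 ('Q'=16): chars_in_quartet=2 acc=0xA10 bytes_emitted=6
Padding '==': partial quartet acc=0xA10 -> emit A1; bytes_emitted=7

Answer: 53 11 0E C2 E1 97 A1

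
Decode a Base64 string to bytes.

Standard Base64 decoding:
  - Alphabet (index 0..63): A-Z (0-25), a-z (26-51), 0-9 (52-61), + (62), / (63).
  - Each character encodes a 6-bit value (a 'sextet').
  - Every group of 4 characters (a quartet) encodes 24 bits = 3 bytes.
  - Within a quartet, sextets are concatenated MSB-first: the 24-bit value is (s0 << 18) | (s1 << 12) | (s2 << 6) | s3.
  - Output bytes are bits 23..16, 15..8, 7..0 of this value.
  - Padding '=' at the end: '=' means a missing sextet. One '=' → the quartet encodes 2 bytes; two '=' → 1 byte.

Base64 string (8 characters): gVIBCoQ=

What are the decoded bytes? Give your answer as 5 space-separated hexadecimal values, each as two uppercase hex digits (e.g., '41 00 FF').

After char 0 ('g'=32): chars_in_quartet=1 acc=0x20 bytes_emitted=0
After char 1 ('V'=21): chars_in_quartet=2 acc=0x815 bytes_emitted=0
After char 2 ('I'=8): chars_in_quartet=3 acc=0x20548 bytes_emitted=0
After char 3 ('B'=1): chars_in_quartet=4 acc=0x815201 -> emit 81 52 01, reset; bytes_emitted=3
After char 4 ('C'=2): chars_in_quartet=1 acc=0x2 bytes_emitted=3
After char 5 ('o'=40): chars_in_quartet=2 acc=0xA8 bytes_emitted=3
After char 6 ('Q'=16): chars_in_quartet=3 acc=0x2A10 bytes_emitted=3
Padding '=': partial quartet acc=0x2A10 -> emit 0A 84; bytes_emitted=5

Answer: 81 52 01 0A 84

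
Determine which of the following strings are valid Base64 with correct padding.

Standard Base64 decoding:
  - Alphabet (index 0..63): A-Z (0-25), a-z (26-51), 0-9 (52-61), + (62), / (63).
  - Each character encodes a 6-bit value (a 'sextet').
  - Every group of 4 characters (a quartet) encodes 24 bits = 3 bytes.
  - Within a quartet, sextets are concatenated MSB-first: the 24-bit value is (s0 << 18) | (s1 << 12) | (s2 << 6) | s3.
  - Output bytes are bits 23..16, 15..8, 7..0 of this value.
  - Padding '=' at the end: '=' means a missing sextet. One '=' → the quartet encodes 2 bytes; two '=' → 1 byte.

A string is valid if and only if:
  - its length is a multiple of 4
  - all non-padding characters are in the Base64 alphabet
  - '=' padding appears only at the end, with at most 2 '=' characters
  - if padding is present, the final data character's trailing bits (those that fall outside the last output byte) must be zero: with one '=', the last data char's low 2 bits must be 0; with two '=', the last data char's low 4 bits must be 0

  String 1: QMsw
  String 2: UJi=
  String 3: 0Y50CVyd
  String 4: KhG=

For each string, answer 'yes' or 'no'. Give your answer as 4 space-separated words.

String 1: 'QMsw' → valid
String 2: 'UJi=' → invalid (bad trailing bits)
String 3: '0Y50CVyd' → valid
String 4: 'KhG=' → invalid (bad trailing bits)

Answer: yes no yes no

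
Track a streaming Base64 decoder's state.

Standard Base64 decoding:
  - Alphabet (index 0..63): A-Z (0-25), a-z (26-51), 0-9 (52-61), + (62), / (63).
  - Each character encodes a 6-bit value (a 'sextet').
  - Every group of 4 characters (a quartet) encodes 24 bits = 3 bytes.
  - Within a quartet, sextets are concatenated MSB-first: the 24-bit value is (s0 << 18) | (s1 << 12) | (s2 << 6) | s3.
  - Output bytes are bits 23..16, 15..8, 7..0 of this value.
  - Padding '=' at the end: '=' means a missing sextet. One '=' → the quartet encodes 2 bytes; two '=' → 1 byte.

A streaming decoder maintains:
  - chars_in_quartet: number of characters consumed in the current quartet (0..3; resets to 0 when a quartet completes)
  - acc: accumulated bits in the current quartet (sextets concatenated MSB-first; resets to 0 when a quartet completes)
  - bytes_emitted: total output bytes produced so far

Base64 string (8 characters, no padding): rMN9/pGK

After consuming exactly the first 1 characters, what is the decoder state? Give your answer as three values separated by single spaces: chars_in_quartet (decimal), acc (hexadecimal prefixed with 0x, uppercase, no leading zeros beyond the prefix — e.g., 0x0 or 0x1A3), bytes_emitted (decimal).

After char 0 ('r'=43): chars_in_quartet=1 acc=0x2B bytes_emitted=0

Answer: 1 0x2B 0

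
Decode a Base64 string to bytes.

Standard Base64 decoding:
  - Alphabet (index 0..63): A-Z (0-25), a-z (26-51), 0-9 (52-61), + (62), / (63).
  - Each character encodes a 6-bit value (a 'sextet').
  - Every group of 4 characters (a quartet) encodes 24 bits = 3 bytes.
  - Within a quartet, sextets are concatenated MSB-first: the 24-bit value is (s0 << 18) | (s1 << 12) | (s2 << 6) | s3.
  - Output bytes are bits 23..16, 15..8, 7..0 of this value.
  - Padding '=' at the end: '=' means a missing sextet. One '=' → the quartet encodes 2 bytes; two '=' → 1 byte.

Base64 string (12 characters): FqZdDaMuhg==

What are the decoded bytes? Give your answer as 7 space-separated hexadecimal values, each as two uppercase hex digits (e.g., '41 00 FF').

Answer: 16 A6 5D 0D A3 2E 86

Derivation:
After char 0 ('F'=5): chars_in_quartet=1 acc=0x5 bytes_emitted=0
After char 1 ('q'=42): chars_in_quartet=2 acc=0x16A bytes_emitted=0
After char 2 ('Z'=25): chars_in_quartet=3 acc=0x5A99 bytes_emitted=0
After char 3 ('d'=29): chars_in_quartet=4 acc=0x16A65D -> emit 16 A6 5D, reset; bytes_emitted=3
After char 4 ('D'=3): chars_in_quartet=1 acc=0x3 bytes_emitted=3
After char 5 ('a'=26): chars_in_quartet=2 acc=0xDA bytes_emitted=3
After char 6 ('M'=12): chars_in_quartet=3 acc=0x368C bytes_emitted=3
After char 7 ('u'=46): chars_in_quartet=4 acc=0xDA32E -> emit 0D A3 2E, reset; bytes_emitted=6
After char 8 ('h'=33): chars_in_quartet=1 acc=0x21 bytes_emitted=6
After char 9 ('g'=32): chars_in_quartet=2 acc=0x860 bytes_emitted=6
Padding '==': partial quartet acc=0x860 -> emit 86; bytes_emitted=7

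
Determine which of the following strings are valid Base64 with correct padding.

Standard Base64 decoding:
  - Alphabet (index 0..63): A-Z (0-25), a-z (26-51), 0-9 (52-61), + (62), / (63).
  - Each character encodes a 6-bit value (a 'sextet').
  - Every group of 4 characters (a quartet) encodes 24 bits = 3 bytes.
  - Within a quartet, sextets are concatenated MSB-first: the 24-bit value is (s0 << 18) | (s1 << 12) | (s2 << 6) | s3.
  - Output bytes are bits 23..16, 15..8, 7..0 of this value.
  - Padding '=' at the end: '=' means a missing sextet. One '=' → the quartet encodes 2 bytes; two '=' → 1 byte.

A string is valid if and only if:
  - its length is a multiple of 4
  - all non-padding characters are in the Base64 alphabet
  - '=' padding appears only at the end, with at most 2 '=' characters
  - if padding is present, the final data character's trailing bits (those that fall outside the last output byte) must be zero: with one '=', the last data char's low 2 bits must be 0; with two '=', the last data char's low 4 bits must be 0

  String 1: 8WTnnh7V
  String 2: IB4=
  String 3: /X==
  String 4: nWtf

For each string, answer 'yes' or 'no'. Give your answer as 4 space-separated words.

Answer: yes yes no yes

Derivation:
String 1: '8WTnnh7V' → valid
String 2: 'IB4=' → valid
String 3: '/X==' → invalid (bad trailing bits)
String 4: 'nWtf' → valid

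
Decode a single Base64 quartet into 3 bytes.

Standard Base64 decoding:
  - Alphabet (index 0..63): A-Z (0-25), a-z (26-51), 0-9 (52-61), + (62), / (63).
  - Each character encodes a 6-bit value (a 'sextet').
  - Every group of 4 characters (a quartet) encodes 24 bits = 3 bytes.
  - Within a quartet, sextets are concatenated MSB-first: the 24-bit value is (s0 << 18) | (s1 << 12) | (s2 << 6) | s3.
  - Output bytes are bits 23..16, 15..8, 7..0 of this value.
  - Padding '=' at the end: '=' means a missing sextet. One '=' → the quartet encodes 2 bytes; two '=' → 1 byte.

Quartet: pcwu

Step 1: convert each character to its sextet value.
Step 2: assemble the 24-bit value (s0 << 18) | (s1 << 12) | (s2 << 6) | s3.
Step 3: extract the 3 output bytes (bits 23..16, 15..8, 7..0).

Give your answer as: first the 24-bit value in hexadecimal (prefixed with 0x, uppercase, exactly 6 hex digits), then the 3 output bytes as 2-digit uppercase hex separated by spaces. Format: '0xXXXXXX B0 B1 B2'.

Answer: 0xA5CC2E A5 CC 2E

Derivation:
Sextets: p=41, c=28, w=48, u=46
24-bit: (41<<18) | (28<<12) | (48<<6) | 46
      = 0xA40000 | 0x01C000 | 0x000C00 | 0x00002E
      = 0xA5CC2E
Bytes: (v>>16)&0xFF=A5, (v>>8)&0xFF=CC, v&0xFF=2E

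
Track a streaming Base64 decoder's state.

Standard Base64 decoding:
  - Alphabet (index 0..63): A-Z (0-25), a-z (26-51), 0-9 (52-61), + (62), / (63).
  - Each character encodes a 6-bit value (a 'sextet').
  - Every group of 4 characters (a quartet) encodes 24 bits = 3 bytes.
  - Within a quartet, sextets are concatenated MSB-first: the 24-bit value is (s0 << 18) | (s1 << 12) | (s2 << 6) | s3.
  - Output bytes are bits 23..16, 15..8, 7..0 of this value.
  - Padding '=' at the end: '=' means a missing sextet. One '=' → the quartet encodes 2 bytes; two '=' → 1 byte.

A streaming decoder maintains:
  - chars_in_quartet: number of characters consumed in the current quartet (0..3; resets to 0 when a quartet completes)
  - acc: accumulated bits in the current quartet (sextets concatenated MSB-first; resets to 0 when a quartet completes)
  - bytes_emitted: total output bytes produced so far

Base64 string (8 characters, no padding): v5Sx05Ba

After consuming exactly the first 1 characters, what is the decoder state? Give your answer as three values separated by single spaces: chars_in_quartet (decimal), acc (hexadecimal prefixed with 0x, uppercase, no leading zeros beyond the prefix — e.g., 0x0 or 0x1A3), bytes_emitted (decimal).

Answer: 1 0x2F 0

Derivation:
After char 0 ('v'=47): chars_in_quartet=1 acc=0x2F bytes_emitted=0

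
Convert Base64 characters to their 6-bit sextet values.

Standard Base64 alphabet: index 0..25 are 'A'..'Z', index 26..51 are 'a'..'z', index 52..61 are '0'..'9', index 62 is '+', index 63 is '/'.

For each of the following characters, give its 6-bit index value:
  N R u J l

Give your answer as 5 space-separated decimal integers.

'N': A..Z range, ord('N') − ord('A') = 13
'R': A..Z range, ord('R') − ord('A') = 17
'u': a..z range, 26 + ord('u') − ord('a') = 46
'J': A..Z range, ord('J') − ord('A') = 9
'l': a..z range, 26 + ord('l') − ord('a') = 37

Answer: 13 17 46 9 37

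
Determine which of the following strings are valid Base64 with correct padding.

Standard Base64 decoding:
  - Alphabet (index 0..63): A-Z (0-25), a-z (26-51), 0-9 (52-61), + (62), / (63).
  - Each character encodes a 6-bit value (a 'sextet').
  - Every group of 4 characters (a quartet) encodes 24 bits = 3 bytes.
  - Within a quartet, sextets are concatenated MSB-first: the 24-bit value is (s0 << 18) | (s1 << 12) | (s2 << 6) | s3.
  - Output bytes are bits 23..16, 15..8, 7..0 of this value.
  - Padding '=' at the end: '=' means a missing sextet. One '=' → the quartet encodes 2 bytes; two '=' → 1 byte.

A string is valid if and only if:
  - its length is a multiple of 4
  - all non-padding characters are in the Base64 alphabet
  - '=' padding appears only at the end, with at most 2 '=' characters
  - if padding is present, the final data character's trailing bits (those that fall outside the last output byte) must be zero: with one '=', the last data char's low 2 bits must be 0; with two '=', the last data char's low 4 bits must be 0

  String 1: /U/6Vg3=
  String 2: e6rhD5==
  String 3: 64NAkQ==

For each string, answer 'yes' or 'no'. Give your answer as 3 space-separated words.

String 1: '/U/6Vg3=' → invalid (bad trailing bits)
String 2: 'e6rhD5==' → invalid (bad trailing bits)
String 3: '64NAkQ==' → valid

Answer: no no yes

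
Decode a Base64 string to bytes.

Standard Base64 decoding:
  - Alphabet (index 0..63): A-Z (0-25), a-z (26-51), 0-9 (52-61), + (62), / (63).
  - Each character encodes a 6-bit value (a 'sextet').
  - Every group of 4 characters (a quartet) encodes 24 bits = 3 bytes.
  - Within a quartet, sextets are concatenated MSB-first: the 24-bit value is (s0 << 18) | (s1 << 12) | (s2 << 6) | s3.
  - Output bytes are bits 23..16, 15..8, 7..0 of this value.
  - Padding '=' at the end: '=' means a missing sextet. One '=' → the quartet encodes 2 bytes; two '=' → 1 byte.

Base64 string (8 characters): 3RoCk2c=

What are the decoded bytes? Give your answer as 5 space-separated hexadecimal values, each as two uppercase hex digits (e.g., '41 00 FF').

Answer: DD 1A 02 93 67

Derivation:
After char 0 ('3'=55): chars_in_quartet=1 acc=0x37 bytes_emitted=0
After char 1 ('R'=17): chars_in_quartet=2 acc=0xDD1 bytes_emitted=0
After char 2 ('o'=40): chars_in_quartet=3 acc=0x37468 bytes_emitted=0
After char 3 ('C'=2): chars_in_quartet=4 acc=0xDD1A02 -> emit DD 1A 02, reset; bytes_emitted=3
After char 4 ('k'=36): chars_in_quartet=1 acc=0x24 bytes_emitted=3
After char 5 ('2'=54): chars_in_quartet=2 acc=0x936 bytes_emitted=3
After char 6 ('c'=28): chars_in_quartet=3 acc=0x24D9C bytes_emitted=3
Padding '=': partial quartet acc=0x24D9C -> emit 93 67; bytes_emitted=5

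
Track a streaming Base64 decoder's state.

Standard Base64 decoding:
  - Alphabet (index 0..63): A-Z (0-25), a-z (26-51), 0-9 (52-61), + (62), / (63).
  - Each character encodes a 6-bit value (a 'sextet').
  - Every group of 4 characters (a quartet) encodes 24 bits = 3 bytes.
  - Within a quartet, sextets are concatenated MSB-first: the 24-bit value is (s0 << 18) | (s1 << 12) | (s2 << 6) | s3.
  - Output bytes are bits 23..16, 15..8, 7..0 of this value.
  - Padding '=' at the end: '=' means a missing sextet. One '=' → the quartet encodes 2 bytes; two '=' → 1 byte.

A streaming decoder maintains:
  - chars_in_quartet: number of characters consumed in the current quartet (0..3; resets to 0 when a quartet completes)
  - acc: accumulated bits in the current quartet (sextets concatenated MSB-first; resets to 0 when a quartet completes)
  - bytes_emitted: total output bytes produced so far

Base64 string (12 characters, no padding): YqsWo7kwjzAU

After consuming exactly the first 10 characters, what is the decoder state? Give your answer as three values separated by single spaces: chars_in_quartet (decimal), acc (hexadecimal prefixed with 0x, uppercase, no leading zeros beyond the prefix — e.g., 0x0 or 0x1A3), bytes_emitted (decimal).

After char 0 ('Y'=24): chars_in_quartet=1 acc=0x18 bytes_emitted=0
After char 1 ('q'=42): chars_in_quartet=2 acc=0x62A bytes_emitted=0
After char 2 ('s'=44): chars_in_quartet=3 acc=0x18AAC bytes_emitted=0
After char 3 ('W'=22): chars_in_quartet=4 acc=0x62AB16 -> emit 62 AB 16, reset; bytes_emitted=3
After char 4 ('o'=40): chars_in_quartet=1 acc=0x28 bytes_emitted=3
After char 5 ('7'=59): chars_in_quartet=2 acc=0xA3B bytes_emitted=3
After char 6 ('k'=36): chars_in_quartet=3 acc=0x28EE4 bytes_emitted=3
After char 7 ('w'=48): chars_in_quartet=4 acc=0xA3B930 -> emit A3 B9 30, reset; bytes_emitted=6
After char 8 ('j'=35): chars_in_quartet=1 acc=0x23 bytes_emitted=6
After char 9 ('z'=51): chars_in_quartet=2 acc=0x8F3 bytes_emitted=6

Answer: 2 0x8F3 6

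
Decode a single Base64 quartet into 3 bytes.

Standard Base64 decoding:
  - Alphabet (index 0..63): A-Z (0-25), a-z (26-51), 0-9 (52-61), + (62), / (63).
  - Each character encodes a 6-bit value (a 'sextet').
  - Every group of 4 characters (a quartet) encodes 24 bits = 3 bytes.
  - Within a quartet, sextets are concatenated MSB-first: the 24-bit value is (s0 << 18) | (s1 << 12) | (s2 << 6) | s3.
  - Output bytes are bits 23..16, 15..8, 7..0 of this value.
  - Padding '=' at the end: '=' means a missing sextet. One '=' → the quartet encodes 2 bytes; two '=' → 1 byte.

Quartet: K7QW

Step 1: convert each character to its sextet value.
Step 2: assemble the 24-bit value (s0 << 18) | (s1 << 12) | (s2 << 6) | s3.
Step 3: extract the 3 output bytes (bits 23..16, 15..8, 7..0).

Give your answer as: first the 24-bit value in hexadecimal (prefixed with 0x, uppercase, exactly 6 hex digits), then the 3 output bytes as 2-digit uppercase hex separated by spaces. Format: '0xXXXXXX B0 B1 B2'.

Answer: 0x2BB416 2B B4 16

Derivation:
Sextets: K=10, 7=59, Q=16, W=22
24-bit: (10<<18) | (59<<12) | (16<<6) | 22
      = 0x280000 | 0x03B000 | 0x000400 | 0x000016
      = 0x2BB416
Bytes: (v>>16)&0xFF=2B, (v>>8)&0xFF=B4, v&0xFF=16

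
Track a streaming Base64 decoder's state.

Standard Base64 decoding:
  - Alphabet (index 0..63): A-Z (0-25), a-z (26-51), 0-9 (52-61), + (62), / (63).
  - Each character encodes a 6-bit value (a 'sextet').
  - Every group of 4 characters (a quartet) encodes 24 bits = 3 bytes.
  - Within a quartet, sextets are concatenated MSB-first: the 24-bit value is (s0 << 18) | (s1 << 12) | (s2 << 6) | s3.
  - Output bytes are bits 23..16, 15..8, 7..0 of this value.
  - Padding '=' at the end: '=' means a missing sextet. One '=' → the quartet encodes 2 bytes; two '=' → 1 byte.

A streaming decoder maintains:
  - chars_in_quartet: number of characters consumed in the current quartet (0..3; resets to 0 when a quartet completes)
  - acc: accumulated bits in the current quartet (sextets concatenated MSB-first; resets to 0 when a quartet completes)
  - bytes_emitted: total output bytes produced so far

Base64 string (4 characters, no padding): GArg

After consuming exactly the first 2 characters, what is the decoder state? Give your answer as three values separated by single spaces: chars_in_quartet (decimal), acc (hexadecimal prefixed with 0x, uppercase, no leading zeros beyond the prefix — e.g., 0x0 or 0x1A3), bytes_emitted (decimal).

Answer: 2 0x180 0

Derivation:
After char 0 ('G'=6): chars_in_quartet=1 acc=0x6 bytes_emitted=0
After char 1 ('A'=0): chars_in_quartet=2 acc=0x180 bytes_emitted=0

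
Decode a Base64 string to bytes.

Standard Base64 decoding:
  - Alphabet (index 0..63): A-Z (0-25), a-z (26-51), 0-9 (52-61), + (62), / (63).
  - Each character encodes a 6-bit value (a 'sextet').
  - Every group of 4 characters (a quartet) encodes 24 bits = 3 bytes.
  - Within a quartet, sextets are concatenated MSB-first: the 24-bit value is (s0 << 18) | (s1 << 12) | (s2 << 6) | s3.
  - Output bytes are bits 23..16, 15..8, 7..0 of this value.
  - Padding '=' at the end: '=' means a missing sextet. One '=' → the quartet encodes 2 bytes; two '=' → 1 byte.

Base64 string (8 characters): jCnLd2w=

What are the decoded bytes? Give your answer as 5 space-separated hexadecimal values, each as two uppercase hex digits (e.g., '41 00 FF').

Answer: 8C 29 CB 77 6C

Derivation:
After char 0 ('j'=35): chars_in_quartet=1 acc=0x23 bytes_emitted=0
After char 1 ('C'=2): chars_in_quartet=2 acc=0x8C2 bytes_emitted=0
After char 2 ('n'=39): chars_in_quartet=3 acc=0x230A7 bytes_emitted=0
After char 3 ('L'=11): chars_in_quartet=4 acc=0x8C29CB -> emit 8C 29 CB, reset; bytes_emitted=3
After char 4 ('d'=29): chars_in_quartet=1 acc=0x1D bytes_emitted=3
After char 5 ('2'=54): chars_in_quartet=2 acc=0x776 bytes_emitted=3
After char 6 ('w'=48): chars_in_quartet=3 acc=0x1DDB0 bytes_emitted=3
Padding '=': partial quartet acc=0x1DDB0 -> emit 77 6C; bytes_emitted=5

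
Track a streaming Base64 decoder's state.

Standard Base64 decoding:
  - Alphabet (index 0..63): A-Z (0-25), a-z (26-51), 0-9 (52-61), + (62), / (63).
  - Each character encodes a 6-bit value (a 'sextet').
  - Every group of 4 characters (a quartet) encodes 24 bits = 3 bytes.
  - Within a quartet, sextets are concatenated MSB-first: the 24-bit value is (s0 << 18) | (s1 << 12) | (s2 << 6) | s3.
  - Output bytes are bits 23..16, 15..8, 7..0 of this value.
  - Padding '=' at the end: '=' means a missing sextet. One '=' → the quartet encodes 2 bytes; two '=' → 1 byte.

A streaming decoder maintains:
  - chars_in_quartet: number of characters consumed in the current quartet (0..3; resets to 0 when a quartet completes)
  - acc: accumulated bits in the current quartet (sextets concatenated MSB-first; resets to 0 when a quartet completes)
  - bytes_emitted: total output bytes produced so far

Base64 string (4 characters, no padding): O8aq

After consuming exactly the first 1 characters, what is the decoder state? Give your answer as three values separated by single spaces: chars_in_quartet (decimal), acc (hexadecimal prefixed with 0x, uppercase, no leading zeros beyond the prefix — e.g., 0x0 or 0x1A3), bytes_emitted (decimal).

After char 0 ('O'=14): chars_in_quartet=1 acc=0xE bytes_emitted=0

Answer: 1 0xE 0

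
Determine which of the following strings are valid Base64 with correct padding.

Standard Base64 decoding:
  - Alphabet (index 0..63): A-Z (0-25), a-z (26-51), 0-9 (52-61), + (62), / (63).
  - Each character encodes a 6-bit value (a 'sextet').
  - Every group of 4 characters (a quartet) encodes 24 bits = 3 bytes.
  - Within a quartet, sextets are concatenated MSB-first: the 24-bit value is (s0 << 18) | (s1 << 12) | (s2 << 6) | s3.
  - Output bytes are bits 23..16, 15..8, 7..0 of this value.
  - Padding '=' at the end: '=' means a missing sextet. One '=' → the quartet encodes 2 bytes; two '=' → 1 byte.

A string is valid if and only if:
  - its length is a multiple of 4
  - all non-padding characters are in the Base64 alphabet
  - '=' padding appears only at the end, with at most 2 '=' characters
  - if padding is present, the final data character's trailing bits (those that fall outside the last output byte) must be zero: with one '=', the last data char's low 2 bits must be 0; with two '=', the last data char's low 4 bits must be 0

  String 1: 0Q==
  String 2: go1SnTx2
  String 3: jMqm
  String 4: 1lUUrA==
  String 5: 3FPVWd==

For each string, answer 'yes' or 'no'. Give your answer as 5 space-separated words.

Answer: yes yes yes yes no

Derivation:
String 1: '0Q==' → valid
String 2: 'go1SnTx2' → valid
String 3: 'jMqm' → valid
String 4: '1lUUrA==' → valid
String 5: '3FPVWd==' → invalid (bad trailing bits)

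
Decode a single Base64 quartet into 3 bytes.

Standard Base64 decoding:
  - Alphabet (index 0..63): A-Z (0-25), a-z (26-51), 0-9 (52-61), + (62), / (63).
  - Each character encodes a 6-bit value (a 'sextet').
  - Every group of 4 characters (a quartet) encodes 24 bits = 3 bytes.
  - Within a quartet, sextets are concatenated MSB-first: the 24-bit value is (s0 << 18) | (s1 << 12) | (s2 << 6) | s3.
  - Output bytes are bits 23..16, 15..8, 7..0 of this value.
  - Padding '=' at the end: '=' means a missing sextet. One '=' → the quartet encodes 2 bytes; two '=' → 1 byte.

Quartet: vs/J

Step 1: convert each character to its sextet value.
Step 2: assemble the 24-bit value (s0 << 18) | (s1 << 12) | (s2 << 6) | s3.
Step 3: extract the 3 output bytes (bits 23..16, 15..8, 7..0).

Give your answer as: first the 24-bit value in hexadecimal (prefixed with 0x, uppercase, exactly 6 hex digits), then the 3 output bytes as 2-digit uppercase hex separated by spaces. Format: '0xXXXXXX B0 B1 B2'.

Answer: 0xBECFC9 BE CF C9

Derivation:
Sextets: v=47, s=44, /=63, J=9
24-bit: (47<<18) | (44<<12) | (63<<6) | 9
      = 0xBC0000 | 0x02C000 | 0x000FC0 | 0x000009
      = 0xBECFC9
Bytes: (v>>16)&0xFF=BE, (v>>8)&0xFF=CF, v&0xFF=C9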